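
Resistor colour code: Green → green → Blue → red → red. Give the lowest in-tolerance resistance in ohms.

54488 Ω

Green → 5 (first significant figure)
Green → 5 (second significant figure)
Blue → 6 (third significant figure)
Red → ×10^2 multiplier
Red → ±2% tolerance
556 × 100 = 55600 Ω
Lowest = 55600 × (1 − 2/100) = 54488 Ω.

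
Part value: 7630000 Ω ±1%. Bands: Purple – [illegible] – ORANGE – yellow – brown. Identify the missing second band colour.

7630000 Ω = 763 × 10^4.
The second band gives digit 6 of the significand, and 6 is blue.

blue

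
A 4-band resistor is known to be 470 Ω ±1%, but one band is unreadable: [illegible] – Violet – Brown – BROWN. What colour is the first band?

yellow

470 Ω = 47 × 10^1.
The first band gives digit 4 of the significand, and 4 is yellow.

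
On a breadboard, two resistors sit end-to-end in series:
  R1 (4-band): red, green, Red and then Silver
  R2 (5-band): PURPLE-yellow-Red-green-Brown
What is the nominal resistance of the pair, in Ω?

74202500 Ω

R1: red, green → 25; red ×10^2 → 2500 Ω.
R2: violet, yellow, red → 742; green ×10^5 → 74200000 Ω.
Series: 2500 + 74200000 = 74202500 Ω.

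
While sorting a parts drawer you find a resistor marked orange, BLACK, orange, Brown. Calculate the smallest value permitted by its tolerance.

Orange → 3 (first significant figure)
Black → 0 (second significant figure)
Orange → ×10^3 multiplier
Brown → ±1% tolerance
30 × 1000 = 30000 Ω
Smallest = 30000 × (1 − 1/100) = 29700 Ω.

29700 Ω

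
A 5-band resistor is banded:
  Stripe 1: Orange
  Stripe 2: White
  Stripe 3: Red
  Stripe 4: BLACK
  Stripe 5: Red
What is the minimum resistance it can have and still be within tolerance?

Orange → 3 (first significant figure)
White → 9 (second significant figure)
Red → 2 (third significant figure)
Black → ×1 multiplier
Red → ±2% tolerance
392 × 1 = 392 Ω
Minimum = 392 × (1 − 2/100) = 384.16 Ω.

384.16 Ω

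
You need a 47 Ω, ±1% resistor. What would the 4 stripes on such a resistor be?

yellow, violet, black, brown

47 Ω = 47 × 10^0.
4 → yellow
7 → violet
Multiplier 10^0 → black.
±1% tolerance → brown.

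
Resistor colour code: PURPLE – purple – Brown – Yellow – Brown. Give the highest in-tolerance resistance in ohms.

Violet → 7 (first significant figure)
Violet → 7 (second significant figure)
Brown → 1 (third significant figure)
Yellow → ×10^4 multiplier
Brown → ±1% tolerance
771 × 10000 = 7710000 Ω
Highest = 7710000 × (1 + 1/100) = 7787100 Ω.

7787100 Ω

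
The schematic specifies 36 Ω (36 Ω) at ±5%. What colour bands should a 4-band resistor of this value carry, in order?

orange, blue, black, gold

36 Ω = 36 × 10^0.
3 → orange
6 → blue
Multiplier 10^0 → black.
±5% tolerance → gold.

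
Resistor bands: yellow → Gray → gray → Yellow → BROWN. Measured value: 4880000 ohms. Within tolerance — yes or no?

Yellow → 4 (first significant figure)
Grey → 8 (second significant figure)
Grey → 8 (third significant figure)
Yellow → ×10^4 multiplier
Brown → ±1% tolerance
488 × 10000 = 4880000 Ω
Allowed range: 4831200 Ω to 4928800 Ω.
4880000 ohms lies inside that range.

yes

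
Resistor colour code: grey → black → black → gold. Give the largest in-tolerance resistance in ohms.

Grey → 8 (first significant figure)
Black → 0 (second significant figure)
Black → ×1 multiplier
Gold → ±5% tolerance
80 × 1 = 80 Ω
Largest = 80 × (1 + 5/100) = 84 Ω.

84 Ω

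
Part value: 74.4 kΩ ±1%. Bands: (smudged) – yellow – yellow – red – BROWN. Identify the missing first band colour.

74400 Ω = 744 × 10^2.
The first band gives digit 7 of the significand, and 7 is violet.

violet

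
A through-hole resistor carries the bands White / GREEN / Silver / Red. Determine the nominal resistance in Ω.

0.95 Ω

White → 9 (first significant figure)
Green → 5 (second significant figure)
Silver → ×0.01 multiplier
95 × 0.01 = 0.95 Ω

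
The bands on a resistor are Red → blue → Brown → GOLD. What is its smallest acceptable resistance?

247 Ω

Red → 2 (first significant figure)
Blue → 6 (second significant figure)
Brown → ×10 multiplier
Gold → ±5% tolerance
26 × 10 = 260 Ω
Smallest = 260 × (1 − 5/100) = 247 Ω.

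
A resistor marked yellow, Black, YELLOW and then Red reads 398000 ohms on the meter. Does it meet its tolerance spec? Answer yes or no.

Yellow → 4 (first significant figure)
Black → 0 (second significant figure)
Yellow → ×10^4 multiplier
Red → ±2% tolerance
40 × 10000 = 400000 Ω
Allowed range: 392000 Ω to 408000 Ω.
398000 ohms lies inside that range.

yes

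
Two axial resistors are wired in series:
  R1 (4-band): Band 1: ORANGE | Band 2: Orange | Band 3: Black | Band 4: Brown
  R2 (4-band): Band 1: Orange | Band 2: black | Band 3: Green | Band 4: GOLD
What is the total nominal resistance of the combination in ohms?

R1: orange, orange → 33; black ×1 → 33 Ω.
R2: orange, black → 30; green ×10^5 → 3000000 Ω.
Series: 33 + 3000000 = 3000033 Ω.

3000033 Ω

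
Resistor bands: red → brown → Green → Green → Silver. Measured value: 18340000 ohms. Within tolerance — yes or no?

Red → 2 (first significant figure)
Brown → 1 (second significant figure)
Green → 5 (third significant figure)
Green → ×10^5 multiplier
Silver → ±10% tolerance
215 × 100000 = 21500000 Ω
Allowed range: 19350000 Ω to 23650000 Ω.
18340000 ohms lies outside that range.

no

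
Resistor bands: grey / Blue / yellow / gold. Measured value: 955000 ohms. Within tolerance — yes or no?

no

Grey → 8 (first significant figure)
Blue → 6 (second significant figure)
Yellow → ×10^4 multiplier
Gold → ±5% tolerance
86 × 10000 = 860000 Ω
Allowed range: 817000 Ω to 903000 Ω.
955000 ohms lies outside that range.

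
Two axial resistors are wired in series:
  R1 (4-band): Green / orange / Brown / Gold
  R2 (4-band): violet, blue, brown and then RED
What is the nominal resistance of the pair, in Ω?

R1: green, orange → 53; brown ×10 → 530 Ω.
R2: violet, blue → 76; brown ×10 → 760 Ω.
Series: 530 + 760 = 1290 Ω.

1290 Ω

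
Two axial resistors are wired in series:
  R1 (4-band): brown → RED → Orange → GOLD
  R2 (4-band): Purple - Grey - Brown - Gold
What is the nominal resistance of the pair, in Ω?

12780 Ω

R1: brown, red → 12; orange ×10^3 → 12000 Ω.
R2: violet, grey → 78; brown ×10 → 780 Ω.
Series: 12000 + 780 = 12780 Ω.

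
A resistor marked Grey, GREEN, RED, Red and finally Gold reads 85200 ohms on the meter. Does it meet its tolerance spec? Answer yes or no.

yes

Grey → 8 (first significant figure)
Green → 5 (second significant figure)
Red → 2 (third significant figure)
Red → ×10^2 multiplier
Gold → ±5% tolerance
852 × 100 = 85200 Ω
Allowed range: 80940 Ω to 89460 Ω.
85200 ohms lies inside that range.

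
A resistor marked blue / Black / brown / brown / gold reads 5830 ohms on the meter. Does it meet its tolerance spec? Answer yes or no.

Blue → 6 (first significant figure)
Black → 0 (second significant figure)
Brown → 1 (third significant figure)
Brown → ×10 multiplier
Gold → ±5% tolerance
601 × 10 = 6010 Ω
Allowed range: 5709.5 Ω to 6310.5 Ω.
5830 ohms lies inside that range.

yes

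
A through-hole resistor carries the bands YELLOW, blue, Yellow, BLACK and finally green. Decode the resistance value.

464 Ω

Yellow → 4 (first significant figure)
Blue → 6 (second significant figure)
Yellow → 4 (third significant figure)
Black → ×1 multiplier
464 × 1 = 464 Ω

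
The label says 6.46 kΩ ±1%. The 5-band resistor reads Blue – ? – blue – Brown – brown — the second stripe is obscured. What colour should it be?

6460 Ω = 646 × 10^1.
The second band gives digit 4 of the significand, and 4 is yellow.

yellow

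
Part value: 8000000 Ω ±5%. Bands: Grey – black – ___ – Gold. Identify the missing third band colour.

8000000 Ω = 80 × 10^5.
The third band is the multiplier, 10^5, which is green.

green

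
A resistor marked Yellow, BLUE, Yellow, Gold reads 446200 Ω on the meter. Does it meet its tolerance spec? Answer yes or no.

Yellow → 4 (first significant figure)
Blue → 6 (second significant figure)
Yellow → ×10^4 multiplier
Gold → ±5% tolerance
46 × 10000 = 460000 Ω
Allowed range: 437000 Ω to 483000 Ω.
446200 Ω lies inside that range.

yes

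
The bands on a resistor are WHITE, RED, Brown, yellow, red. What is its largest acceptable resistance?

9394200 Ω

White → 9 (first significant figure)
Red → 2 (second significant figure)
Brown → 1 (third significant figure)
Yellow → ×10^4 multiplier
Red → ±2% tolerance
921 × 10000 = 9210000 Ω
Largest = 9210000 × (1 + 2/100) = 9394200 Ω.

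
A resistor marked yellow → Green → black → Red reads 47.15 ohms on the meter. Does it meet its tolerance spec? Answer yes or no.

no

Yellow → 4 (first significant figure)
Green → 5 (second significant figure)
Black → ×1 multiplier
Red → ±2% tolerance
45 × 1 = 45 Ω
Allowed range: 44.1 Ω to 45.9 Ω.
47.15 ohms lies outside that range.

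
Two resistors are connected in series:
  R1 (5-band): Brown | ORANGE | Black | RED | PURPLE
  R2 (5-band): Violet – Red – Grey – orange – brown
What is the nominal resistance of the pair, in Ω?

R1: brown, orange, black → 130; red ×10^2 → 13000 Ω.
R2: violet, red, grey → 728; orange ×10^3 → 728000 Ω.
Series: 13000 + 728000 = 741000 Ω.

741000 Ω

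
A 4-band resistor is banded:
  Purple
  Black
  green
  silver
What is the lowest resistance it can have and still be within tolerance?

Violet → 7 (first significant figure)
Black → 0 (second significant figure)
Green → ×10^5 multiplier
Silver → ±10% tolerance
70 × 100000 = 7000000 Ω
Lowest = 7000000 × (1 − 10/100) = 6300000 Ω.

6300000 Ω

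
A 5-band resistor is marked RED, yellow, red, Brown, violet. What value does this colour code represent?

Red → 2 (first significant figure)
Yellow → 4 (second significant figure)
Red → 2 (third significant figure)
Brown → ×10 multiplier
242 × 10 = 2420 Ω

2420 Ω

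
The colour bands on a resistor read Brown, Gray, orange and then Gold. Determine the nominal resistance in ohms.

18000 Ω

Brown → 1 (first significant figure)
Grey → 8 (second significant figure)
Orange → ×10^3 multiplier
18 × 1000 = 18000 Ω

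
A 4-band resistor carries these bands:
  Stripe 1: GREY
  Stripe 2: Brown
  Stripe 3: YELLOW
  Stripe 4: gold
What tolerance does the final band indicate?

The last band, gold, is the tolerance band.
Gold corresponds to ±5%.

±5%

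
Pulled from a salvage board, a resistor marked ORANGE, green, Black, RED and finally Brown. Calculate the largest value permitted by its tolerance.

Orange → 3 (first significant figure)
Green → 5 (second significant figure)
Black → 0 (third significant figure)
Red → ×10^2 multiplier
Brown → ±1% tolerance
350 × 100 = 35000 Ω
Largest = 35000 × (1 + 1/100) = 35350 Ω.

35350 Ω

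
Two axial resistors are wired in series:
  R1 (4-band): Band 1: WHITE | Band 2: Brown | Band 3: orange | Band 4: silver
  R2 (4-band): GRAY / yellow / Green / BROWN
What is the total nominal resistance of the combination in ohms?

R1: white, brown → 91; orange ×10^3 → 91000 Ω.
R2: grey, yellow → 84; green ×10^5 → 8400000 Ω.
Series: 91000 + 8400000 = 8491000 Ω.

8491000 Ω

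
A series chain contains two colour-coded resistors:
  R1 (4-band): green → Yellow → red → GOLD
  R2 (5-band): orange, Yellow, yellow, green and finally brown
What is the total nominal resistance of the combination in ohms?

34405400 Ω

R1: green, yellow → 54; red ×10^2 → 5400 Ω.
R2: orange, yellow, yellow → 344; green ×10^5 → 34400000 Ω.
Series: 5400 + 34400000 = 34405400 Ω.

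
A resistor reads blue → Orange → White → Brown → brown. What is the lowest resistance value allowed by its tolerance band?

6326.1 Ω

Blue → 6 (first significant figure)
Orange → 3 (second significant figure)
White → 9 (third significant figure)
Brown → ×10 multiplier
Brown → ±1% tolerance
639 × 10 = 6390 Ω
Lowest = 6390 × (1 − 1/100) = 6326.1 Ω.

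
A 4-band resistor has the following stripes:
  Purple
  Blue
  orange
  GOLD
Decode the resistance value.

Violet → 7 (first significant figure)
Blue → 6 (second significant figure)
Orange → ×10^3 multiplier
76 × 1000 = 76000 Ω

76000 Ω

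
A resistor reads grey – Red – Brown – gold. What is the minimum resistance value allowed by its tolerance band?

779 Ω

Grey → 8 (first significant figure)
Red → 2 (second significant figure)
Brown → ×10 multiplier
Gold → ±5% tolerance
82 × 10 = 820 Ω
Minimum = 820 × (1 − 5/100) = 779 Ω.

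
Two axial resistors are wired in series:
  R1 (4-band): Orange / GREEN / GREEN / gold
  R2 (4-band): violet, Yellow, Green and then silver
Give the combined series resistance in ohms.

R1: orange, green → 35; green ×10^5 → 3500000 Ω.
R2: violet, yellow → 74; green ×10^5 → 7400000 Ω.
Series: 3500000 + 7400000 = 10900000 Ω.

10900000 Ω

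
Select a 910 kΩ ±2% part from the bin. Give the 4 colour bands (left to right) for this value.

white, brown, yellow, red

910000 Ω = 91 × 10^4.
9 → white
1 → brown
Multiplier 10^4 → yellow.
±2% tolerance → red.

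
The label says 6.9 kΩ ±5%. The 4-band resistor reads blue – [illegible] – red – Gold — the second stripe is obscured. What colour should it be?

6900 Ω = 69 × 10^2.
The second band gives digit 9 of the significand, and 9 is white.

white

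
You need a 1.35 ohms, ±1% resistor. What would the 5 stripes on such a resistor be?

brown, orange, green, silver, brown

1.35 Ω = 135 × 10^-2.
1 → brown
3 → orange
5 → green
Multiplier 10^-2 → silver.
±1% tolerance → brown.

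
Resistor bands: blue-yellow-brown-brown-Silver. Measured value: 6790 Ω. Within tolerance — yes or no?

Blue → 6 (first significant figure)
Yellow → 4 (second significant figure)
Brown → 1 (third significant figure)
Brown → ×10 multiplier
Silver → ±10% tolerance
641 × 10 = 6410 Ω
Allowed range: 5769 Ω to 7051 Ω.
6790 Ω lies inside that range.

yes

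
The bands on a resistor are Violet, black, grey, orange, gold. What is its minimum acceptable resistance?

672600 Ω

Violet → 7 (first significant figure)
Black → 0 (second significant figure)
Grey → 8 (third significant figure)
Orange → ×10^3 multiplier
Gold → ±5% tolerance
708 × 1000 = 708000 Ω
Minimum = 708000 × (1 − 5/100) = 672600 Ω.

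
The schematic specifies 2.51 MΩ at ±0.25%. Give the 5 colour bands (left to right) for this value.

2510000 Ω = 251 × 10^4.
2 → red
5 → green
1 → brown
Multiplier 10^4 → yellow.
±0.25% tolerance → blue.

red, green, brown, yellow, blue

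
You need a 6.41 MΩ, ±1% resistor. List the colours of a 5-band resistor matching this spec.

blue, yellow, brown, yellow, brown

6410000 Ω = 641 × 10^4.
6 → blue
4 → yellow
1 → brown
Multiplier 10^4 → yellow.
±1% tolerance → brown.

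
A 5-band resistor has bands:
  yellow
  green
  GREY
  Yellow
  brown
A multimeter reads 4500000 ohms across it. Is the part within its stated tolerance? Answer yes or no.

Yellow → 4 (first significant figure)
Green → 5 (second significant figure)
Grey → 8 (third significant figure)
Yellow → ×10^4 multiplier
Brown → ±1% tolerance
458 × 10000 = 4580000 Ω
Allowed range: 4534200 Ω to 4625800 Ω.
4500000 ohms lies outside that range.

no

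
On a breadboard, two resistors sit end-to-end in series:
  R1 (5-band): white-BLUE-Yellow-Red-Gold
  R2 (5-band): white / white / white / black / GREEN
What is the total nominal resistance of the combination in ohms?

97399 Ω

R1: white, blue, yellow → 964; red ×10^2 → 96400 Ω.
R2: white, white, white → 999; black ×1 → 999 Ω.
Series: 96400 + 999 = 97399 Ω.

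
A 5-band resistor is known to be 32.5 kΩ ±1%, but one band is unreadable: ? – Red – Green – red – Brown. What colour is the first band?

orange

32500 Ω = 325 × 10^2.
The first band gives digit 3 of the significand, and 3 is orange.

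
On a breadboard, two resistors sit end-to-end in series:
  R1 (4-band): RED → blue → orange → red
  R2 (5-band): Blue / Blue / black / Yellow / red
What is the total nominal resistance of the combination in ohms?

R1: red, blue → 26; orange ×10^3 → 26000 Ω.
R2: blue, blue, black → 660; yellow ×10^4 → 6600000 Ω.
Series: 26000 + 6600000 = 6626000 Ω.

6626000 Ω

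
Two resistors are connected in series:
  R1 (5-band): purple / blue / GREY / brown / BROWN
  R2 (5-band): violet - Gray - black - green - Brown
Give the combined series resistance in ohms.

R1: violet, blue, grey → 768; brown ×10 → 7680 Ω.
R2: violet, grey, black → 780; green ×10^5 → 78000000 Ω.
Series: 7680 + 78000000 = 78007680 Ω.

78007680 Ω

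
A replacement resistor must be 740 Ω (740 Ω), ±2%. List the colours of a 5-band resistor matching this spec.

740 Ω = 740 × 10^0.
7 → violet
4 → yellow
0 → black
Multiplier 10^0 → black.
±2% tolerance → red.

violet, yellow, black, black, red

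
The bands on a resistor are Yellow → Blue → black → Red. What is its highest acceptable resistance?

Yellow → 4 (first significant figure)
Blue → 6 (second significant figure)
Black → ×1 multiplier
Red → ±2% tolerance
46 × 1 = 46 Ω
Highest = 46 × (1 + 2/100) = 46.92 Ω.

46.92 Ω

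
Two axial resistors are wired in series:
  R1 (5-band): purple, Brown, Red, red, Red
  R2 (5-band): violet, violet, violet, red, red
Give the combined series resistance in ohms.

148900 Ω

R1: violet, brown, red → 712; red ×10^2 → 71200 Ω.
R2: violet, violet, violet → 777; red ×10^2 → 77700 Ω.
Series: 71200 + 77700 = 148900 Ω.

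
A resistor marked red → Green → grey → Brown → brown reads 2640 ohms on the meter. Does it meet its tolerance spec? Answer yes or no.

no

Red → 2 (first significant figure)
Green → 5 (second significant figure)
Grey → 8 (third significant figure)
Brown → ×10 multiplier
Brown → ±1% tolerance
258 × 10 = 2580 Ω
Allowed range: 2554.2 Ω to 2605.8 Ω.
2640 ohms lies outside that range.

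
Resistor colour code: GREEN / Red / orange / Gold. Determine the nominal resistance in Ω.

Green → 5 (first significant figure)
Red → 2 (second significant figure)
Orange → ×10^3 multiplier
52 × 1000 = 52000 Ω

52000 Ω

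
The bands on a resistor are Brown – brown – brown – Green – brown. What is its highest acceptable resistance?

11211000 Ω

Brown → 1 (first significant figure)
Brown → 1 (second significant figure)
Brown → 1 (third significant figure)
Green → ×10^5 multiplier
Brown → ±1% tolerance
111 × 100000 = 11100000 Ω
Highest = 11100000 × (1 + 1/100) = 11211000 Ω.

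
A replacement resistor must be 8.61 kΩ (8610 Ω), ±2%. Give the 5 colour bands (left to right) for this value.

grey, blue, brown, brown, red

8610 Ω = 861 × 10^1.
8 → grey
6 → blue
1 → brown
Multiplier 10^1 → brown.
±2% tolerance → red.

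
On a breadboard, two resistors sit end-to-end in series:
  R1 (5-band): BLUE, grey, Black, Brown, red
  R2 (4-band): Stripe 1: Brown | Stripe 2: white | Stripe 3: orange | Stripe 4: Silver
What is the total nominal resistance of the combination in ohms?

R1: blue, grey, black → 680; brown ×10 → 6800 Ω.
R2: brown, white → 19; orange ×10^3 → 19000 Ω.
Series: 6800 + 19000 = 25800 Ω.

25800 Ω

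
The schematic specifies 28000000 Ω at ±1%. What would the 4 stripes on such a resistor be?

red, grey, blue, brown

28000000 Ω = 28 × 10^6.
2 → red
8 → grey
Multiplier 10^6 → blue.
±1% tolerance → brown.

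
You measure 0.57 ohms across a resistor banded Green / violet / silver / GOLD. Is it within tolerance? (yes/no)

yes

Green → 5 (first significant figure)
Violet → 7 (second significant figure)
Silver → ×0.01 multiplier
Gold → ±5% tolerance
57 × 0.01 = 0.57 Ω
Allowed range: 0.5415 Ω to 0.5985 Ω.
0.57 ohms lies inside that range.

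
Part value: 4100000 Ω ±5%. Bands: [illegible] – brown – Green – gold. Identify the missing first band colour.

yellow

4100000 Ω = 41 × 10^5.
The first band gives digit 4 of the significand, and 4 is yellow.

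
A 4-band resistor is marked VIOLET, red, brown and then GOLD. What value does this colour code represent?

720 Ω

Violet → 7 (first significant figure)
Red → 2 (second significant figure)
Brown → ×10 multiplier
72 × 10 = 720 Ω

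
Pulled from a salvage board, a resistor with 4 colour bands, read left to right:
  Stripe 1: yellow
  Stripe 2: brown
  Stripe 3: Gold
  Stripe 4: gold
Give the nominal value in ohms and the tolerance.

4.1 Ω ±5%

Yellow → 4 (first significant figure)
Brown → 1 (second significant figure)
Gold → ×0.1 multiplier
Gold → ±5% tolerance
41 × 0.1 = 4.1 Ω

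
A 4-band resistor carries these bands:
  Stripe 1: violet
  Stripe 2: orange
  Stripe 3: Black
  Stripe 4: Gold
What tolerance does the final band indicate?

±5%

The last band, gold, is the tolerance band.
Gold corresponds to ±5%.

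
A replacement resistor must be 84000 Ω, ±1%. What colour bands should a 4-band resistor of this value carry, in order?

84000 Ω = 84 × 10^3.
8 → grey
4 → yellow
Multiplier 10^3 → orange.
±1% tolerance → brown.

grey, yellow, orange, brown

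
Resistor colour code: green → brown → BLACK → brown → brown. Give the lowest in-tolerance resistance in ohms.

5049 Ω

Green → 5 (first significant figure)
Brown → 1 (second significant figure)
Black → 0 (third significant figure)
Brown → ×10 multiplier
Brown → ±1% tolerance
510 × 10 = 5100 Ω
Lowest = 5100 × (1 − 1/100) = 5049 Ω.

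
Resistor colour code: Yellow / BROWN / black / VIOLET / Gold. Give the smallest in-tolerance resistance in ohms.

3895000000 Ω

Yellow → 4 (first significant figure)
Brown → 1 (second significant figure)
Black → 0 (third significant figure)
Violet → ×10^7 multiplier
Gold → ±5% tolerance
410 × 10000000 = 4100000000 Ω
Smallest = 4100000000 × (1 − 5/100) = 3895000000 Ω.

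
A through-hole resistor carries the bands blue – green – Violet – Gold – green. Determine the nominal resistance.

Blue → 6 (first significant figure)
Green → 5 (second significant figure)
Violet → 7 (third significant figure)
Gold → ×0.1 multiplier
657 × 0.1 = 65.7 Ω

65.7 Ω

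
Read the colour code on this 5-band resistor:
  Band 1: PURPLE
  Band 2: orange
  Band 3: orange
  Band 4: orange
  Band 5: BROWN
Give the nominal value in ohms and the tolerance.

Violet → 7 (first significant figure)
Orange → 3 (second significant figure)
Orange → 3 (third significant figure)
Orange → ×10^3 multiplier
Brown → ±1% tolerance
733 × 1000 = 733000 Ω

733000 Ω ±1%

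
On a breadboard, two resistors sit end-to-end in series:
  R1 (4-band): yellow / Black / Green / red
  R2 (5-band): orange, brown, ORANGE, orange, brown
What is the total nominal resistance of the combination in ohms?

R1: yellow, black → 40; green ×10^5 → 4000000 Ω.
R2: orange, brown, orange → 313; orange ×10^3 → 313000 Ω.
Series: 4000000 + 313000 = 4313000 Ω.

4313000 Ω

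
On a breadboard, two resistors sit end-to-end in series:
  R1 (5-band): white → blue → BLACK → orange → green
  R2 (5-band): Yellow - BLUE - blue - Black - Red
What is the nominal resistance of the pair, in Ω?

R1: white, blue, black → 960; orange ×10^3 → 960000 Ω.
R2: yellow, blue, blue → 466; black ×1 → 466 Ω.
Series: 960000 + 466 = 960466 Ω.

960466 Ω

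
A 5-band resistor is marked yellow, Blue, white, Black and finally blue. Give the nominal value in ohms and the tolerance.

Yellow → 4 (first significant figure)
Blue → 6 (second significant figure)
White → 9 (third significant figure)
Black → ×1 multiplier
Blue → ±0.25% tolerance
469 × 1 = 469 Ω

469 Ω ±0.25%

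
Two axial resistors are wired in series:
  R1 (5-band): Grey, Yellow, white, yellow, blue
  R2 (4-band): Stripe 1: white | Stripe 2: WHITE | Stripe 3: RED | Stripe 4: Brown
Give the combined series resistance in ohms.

8499900 Ω

R1: grey, yellow, white → 849; yellow ×10^4 → 8490000 Ω.
R2: white, white → 99; red ×10^2 → 9900 Ω.
Series: 8490000 + 9900 = 8499900 Ω.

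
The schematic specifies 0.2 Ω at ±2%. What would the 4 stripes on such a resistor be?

red, black, silver, red

0.2 Ω = 20 × 10^-2.
2 → red
0 → black
Multiplier 10^-2 → silver.
±2% tolerance → red.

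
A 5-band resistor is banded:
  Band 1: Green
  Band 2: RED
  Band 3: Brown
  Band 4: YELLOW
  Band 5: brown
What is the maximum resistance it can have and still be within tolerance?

Green → 5 (first significant figure)
Red → 2 (second significant figure)
Brown → 1 (third significant figure)
Yellow → ×10^4 multiplier
Brown → ±1% tolerance
521 × 10000 = 5210000 Ω
Maximum = 5210000 × (1 + 1/100) = 5262100 Ω.

5262100 Ω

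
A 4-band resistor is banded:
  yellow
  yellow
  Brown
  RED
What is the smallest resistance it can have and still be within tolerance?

Yellow → 4 (first significant figure)
Yellow → 4 (second significant figure)
Brown → ×10 multiplier
Red → ±2% tolerance
44 × 10 = 440 Ω
Smallest = 440 × (1 − 2/100) = 431.2 Ω.

431.2 Ω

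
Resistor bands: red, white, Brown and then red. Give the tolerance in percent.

The last band, red, is the tolerance band.
Red corresponds to ±2%.

±2%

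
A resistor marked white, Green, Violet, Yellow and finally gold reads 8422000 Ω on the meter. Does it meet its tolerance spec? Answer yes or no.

White → 9 (first significant figure)
Green → 5 (second significant figure)
Violet → 7 (third significant figure)
Yellow → ×10^4 multiplier
Gold → ±5% tolerance
957 × 10000 = 9570000 Ω
Allowed range: 9091500 Ω to 10048500 Ω.
8422000 Ω lies outside that range.

no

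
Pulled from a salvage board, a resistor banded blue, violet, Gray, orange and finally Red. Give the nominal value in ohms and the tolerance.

Blue → 6 (first significant figure)
Violet → 7 (second significant figure)
Grey → 8 (third significant figure)
Orange → ×10^3 multiplier
Red → ±2% tolerance
678 × 1000 = 678000 Ω

678000 Ω ±2%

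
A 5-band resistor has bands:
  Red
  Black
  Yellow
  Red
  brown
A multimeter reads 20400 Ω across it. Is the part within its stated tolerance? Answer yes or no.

yes

Red → 2 (first significant figure)
Black → 0 (second significant figure)
Yellow → 4 (third significant figure)
Red → ×10^2 multiplier
Brown → ±1% tolerance
204 × 100 = 20400 Ω
Allowed range: 20196 Ω to 20604 Ω.
20400 Ω lies inside that range.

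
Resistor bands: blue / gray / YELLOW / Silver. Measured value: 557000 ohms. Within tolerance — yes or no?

Blue → 6 (first significant figure)
Grey → 8 (second significant figure)
Yellow → ×10^4 multiplier
Silver → ±10% tolerance
68 × 10000 = 680000 Ω
Allowed range: 612000 Ω to 748000 Ω.
557000 ohms lies outside that range.

no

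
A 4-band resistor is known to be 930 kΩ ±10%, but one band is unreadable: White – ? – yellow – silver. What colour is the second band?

930000 Ω = 93 × 10^4.
The second band gives digit 3 of the significand, and 3 is orange.

orange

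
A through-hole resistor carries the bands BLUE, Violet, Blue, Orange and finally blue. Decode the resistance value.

Blue → 6 (first significant figure)
Violet → 7 (second significant figure)
Blue → 6 (third significant figure)
Orange → ×10^3 multiplier
676 × 1000 = 676000 Ω

676000 Ω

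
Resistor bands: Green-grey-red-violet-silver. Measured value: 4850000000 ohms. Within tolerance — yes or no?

Green → 5 (first significant figure)
Grey → 8 (second significant figure)
Red → 2 (third significant figure)
Violet → ×10^7 multiplier
Silver → ±10% tolerance
582 × 10000000 = 5820000000 Ω
Allowed range: 5238000000 Ω to 6402000000 Ω.
4850000000 ohms lies outside that range.

no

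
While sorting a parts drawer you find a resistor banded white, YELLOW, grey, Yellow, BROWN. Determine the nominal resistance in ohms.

9480000 Ω

White → 9 (first significant figure)
Yellow → 4 (second significant figure)
Grey → 8 (third significant figure)
Yellow → ×10^4 multiplier
948 × 10000 = 9480000 Ω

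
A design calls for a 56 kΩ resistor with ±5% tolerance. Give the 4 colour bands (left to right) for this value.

56000 Ω = 56 × 10^3.
5 → green
6 → blue
Multiplier 10^3 → orange.
±5% tolerance → gold.

green, blue, orange, gold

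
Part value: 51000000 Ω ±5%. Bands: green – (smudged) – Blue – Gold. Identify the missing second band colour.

51000000 Ω = 51 × 10^6.
The second band gives digit 1 of the significand, and 1 is brown.

brown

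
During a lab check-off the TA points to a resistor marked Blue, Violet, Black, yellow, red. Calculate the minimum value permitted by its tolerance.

6566000 Ω

Blue → 6 (first significant figure)
Violet → 7 (second significant figure)
Black → 0 (third significant figure)
Yellow → ×10^4 multiplier
Red → ±2% tolerance
670 × 10000 = 6700000 Ω
Minimum = 6700000 × (1 − 2/100) = 6566000 Ω.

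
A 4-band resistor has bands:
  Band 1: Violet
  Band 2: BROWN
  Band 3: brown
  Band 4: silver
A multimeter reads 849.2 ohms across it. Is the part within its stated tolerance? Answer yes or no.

no

Violet → 7 (first significant figure)
Brown → 1 (second significant figure)
Brown → ×10 multiplier
Silver → ±10% tolerance
71 × 10 = 710 Ω
Allowed range: 639 Ω to 781 Ω.
849.2 ohms lies outside that range.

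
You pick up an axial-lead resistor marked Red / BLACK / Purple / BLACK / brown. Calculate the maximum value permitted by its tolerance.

Red → 2 (first significant figure)
Black → 0 (second significant figure)
Violet → 7 (third significant figure)
Black → ×1 multiplier
Brown → ±1% tolerance
207 × 1 = 207 Ω
Maximum = 207 × (1 + 1/100) = 209.07 Ω.

209.07 Ω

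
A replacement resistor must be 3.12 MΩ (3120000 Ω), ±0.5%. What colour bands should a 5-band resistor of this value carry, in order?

3120000 Ω = 312 × 10^4.
3 → orange
1 → brown
2 → red
Multiplier 10^4 → yellow.
±0.5% tolerance → green.

orange, brown, red, yellow, green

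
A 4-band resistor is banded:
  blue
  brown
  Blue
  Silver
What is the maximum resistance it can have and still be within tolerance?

Blue → 6 (first significant figure)
Brown → 1 (second significant figure)
Blue → ×10^6 multiplier
Silver → ±10% tolerance
61 × 1000000 = 61000000 Ω
Maximum = 61000000 × (1 + 10/100) = 67100000 Ω.

67100000 Ω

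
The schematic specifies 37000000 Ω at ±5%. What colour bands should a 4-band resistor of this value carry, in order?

37000000 Ω = 37 × 10^6.
3 → orange
7 → violet
Multiplier 10^6 → blue.
±5% tolerance → gold.

orange, violet, blue, gold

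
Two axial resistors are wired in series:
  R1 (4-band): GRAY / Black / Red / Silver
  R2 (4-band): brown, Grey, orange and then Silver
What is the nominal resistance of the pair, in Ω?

26000 Ω

R1: grey, black → 80; red ×10^2 → 8000 Ω.
R2: brown, grey → 18; orange ×10^3 → 18000 Ω.
Series: 8000 + 18000 = 26000 Ω.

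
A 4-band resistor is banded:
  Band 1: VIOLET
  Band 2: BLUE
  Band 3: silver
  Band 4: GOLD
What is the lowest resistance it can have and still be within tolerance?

0.722 Ω

Violet → 7 (first significant figure)
Blue → 6 (second significant figure)
Silver → ×0.01 multiplier
Gold → ±5% tolerance
76 × 0.01 = 0.76 Ω
Lowest = 0.76 × (1 − 5/100) = 0.722 Ω.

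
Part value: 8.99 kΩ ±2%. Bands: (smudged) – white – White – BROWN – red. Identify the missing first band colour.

8990 Ω = 899 × 10^1.
The first band gives digit 8 of the significand, and 8 is grey.

grey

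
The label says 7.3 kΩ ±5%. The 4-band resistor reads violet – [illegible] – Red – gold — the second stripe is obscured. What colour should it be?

7300 Ω = 73 × 10^2.
The second band gives digit 3 of the significand, and 3 is orange.

orange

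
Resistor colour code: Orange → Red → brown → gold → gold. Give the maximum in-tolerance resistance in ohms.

33.705 Ω

Orange → 3 (first significant figure)
Red → 2 (second significant figure)
Brown → 1 (third significant figure)
Gold → ×0.1 multiplier
Gold → ±5% tolerance
321 × 0.1 = 32.1 Ω
Maximum = 32.1 × (1 + 5/100) = 33.705 Ω.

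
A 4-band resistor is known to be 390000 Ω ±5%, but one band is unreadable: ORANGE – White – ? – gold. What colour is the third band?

yellow

390000 Ω = 39 × 10^4.
The third band is the multiplier, 10^4, which is yellow.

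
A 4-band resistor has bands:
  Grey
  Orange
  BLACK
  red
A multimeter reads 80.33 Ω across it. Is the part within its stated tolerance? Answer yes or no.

no

Grey → 8 (first significant figure)
Orange → 3 (second significant figure)
Black → ×1 multiplier
Red → ±2% tolerance
83 × 1 = 83 Ω
Allowed range: 81.34 Ω to 84.66 Ω.
80.33 Ω lies outside that range.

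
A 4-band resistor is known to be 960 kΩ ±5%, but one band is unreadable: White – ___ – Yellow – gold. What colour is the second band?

960000 Ω = 96 × 10^4.
The second band gives digit 6 of the significand, and 6 is blue.

blue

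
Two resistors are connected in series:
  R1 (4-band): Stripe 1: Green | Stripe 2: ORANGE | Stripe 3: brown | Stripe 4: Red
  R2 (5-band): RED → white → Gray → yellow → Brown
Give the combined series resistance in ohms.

R1: green, orange → 53; brown ×10 → 530 Ω.
R2: red, white, grey → 298; yellow ×10^4 → 2980000 Ω.
Series: 530 + 2980000 = 2980530 Ω.

2980530 Ω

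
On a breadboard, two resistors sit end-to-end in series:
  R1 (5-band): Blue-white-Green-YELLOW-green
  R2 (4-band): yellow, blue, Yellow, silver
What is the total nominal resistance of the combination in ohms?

7410000 Ω

R1: blue, white, green → 695; yellow ×10^4 → 6950000 Ω.
R2: yellow, blue → 46; yellow ×10^4 → 460000 Ω.
Series: 6950000 + 460000 = 7410000 Ω.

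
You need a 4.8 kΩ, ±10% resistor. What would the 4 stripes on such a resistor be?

4800 Ω = 48 × 10^2.
4 → yellow
8 → grey
Multiplier 10^2 → red.
±10% tolerance → silver.

yellow, grey, red, silver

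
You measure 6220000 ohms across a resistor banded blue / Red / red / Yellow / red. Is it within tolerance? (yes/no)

yes

Blue → 6 (first significant figure)
Red → 2 (second significant figure)
Red → 2 (third significant figure)
Yellow → ×10^4 multiplier
Red → ±2% tolerance
622 × 10000 = 6220000 Ω
Allowed range: 6095600 Ω to 6344400 Ω.
6220000 ohms lies inside that range.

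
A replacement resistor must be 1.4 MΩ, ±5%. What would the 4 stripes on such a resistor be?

brown, yellow, green, gold

1400000 Ω = 14 × 10^5.
1 → brown
4 → yellow
Multiplier 10^5 → green.
±5% tolerance → gold.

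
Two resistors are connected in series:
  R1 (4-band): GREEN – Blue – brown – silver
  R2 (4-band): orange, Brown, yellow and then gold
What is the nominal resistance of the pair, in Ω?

310560 Ω

R1: green, blue → 56; brown ×10 → 560 Ω.
R2: orange, brown → 31; yellow ×10^4 → 310000 Ω.
Series: 560 + 310000 = 310560 Ω.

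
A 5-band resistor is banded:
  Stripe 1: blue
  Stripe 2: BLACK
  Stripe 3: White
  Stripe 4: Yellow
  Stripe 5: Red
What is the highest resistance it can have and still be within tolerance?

6211800 Ω

Blue → 6 (first significant figure)
Black → 0 (second significant figure)
White → 9 (third significant figure)
Yellow → ×10^4 multiplier
Red → ±2% tolerance
609 × 10000 = 6090000 Ω
Highest = 6090000 × (1 + 2/100) = 6211800 Ω.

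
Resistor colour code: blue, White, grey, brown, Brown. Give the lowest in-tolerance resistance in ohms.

6910.2 Ω

Blue → 6 (first significant figure)
White → 9 (second significant figure)
Grey → 8 (third significant figure)
Brown → ×10 multiplier
Brown → ±1% tolerance
698 × 10 = 6980 Ω
Lowest = 6980 × (1 − 1/100) = 6910.2 Ω.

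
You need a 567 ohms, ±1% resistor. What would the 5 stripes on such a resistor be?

green, blue, violet, black, brown

567 Ω = 567 × 10^0.
5 → green
6 → blue
7 → violet
Multiplier 10^0 → black.
±1% tolerance → brown.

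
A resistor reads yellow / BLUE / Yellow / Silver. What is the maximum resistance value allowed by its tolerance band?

Yellow → 4 (first significant figure)
Blue → 6 (second significant figure)
Yellow → ×10^4 multiplier
Silver → ±10% tolerance
46 × 10000 = 460000 Ω
Maximum = 460000 × (1 + 10/100) = 506000 Ω.

506000 Ω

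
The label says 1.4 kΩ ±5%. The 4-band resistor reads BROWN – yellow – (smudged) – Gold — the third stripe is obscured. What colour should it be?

1400 Ω = 14 × 10^2.
The third band is the multiplier, 10^2, which is red.

red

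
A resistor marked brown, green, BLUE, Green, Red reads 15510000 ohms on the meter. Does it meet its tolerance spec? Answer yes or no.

yes

Brown → 1 (first significant figure)
Green → 5 (second significant figure)
Blue → 6 (third significant figure)
Green → ×10^5 multiplier
Red → ±2% tolerance
156 × 100000 = 15600000 Ω
Allowed range: 15288000 Ω to 15912000 Ω.
15510000 ohms lies inside that range.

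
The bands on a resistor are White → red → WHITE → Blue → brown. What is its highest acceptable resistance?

White → 9 (first significant figure)
Red → 2 (second significant figure)
White → 9 (third significant figure)
Blue → ×10^6 multiplier
Brown → ±1% tolerance
929 × 1000000 = 929000000 Ω
Highest = 929000000 × (1 + 1/100) = 938290000 Ω.

938290000 Ω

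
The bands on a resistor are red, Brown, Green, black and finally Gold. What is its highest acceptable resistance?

225.75 Ω

Red → 2 (first significant figure)
Brown → 1 (second significant figure)
Green → 5 (third significant figure)
Black → ×1 multiplier
Gold → ±5% tolerance
215 × 1 = 215 Ω
Highest = 215 × (1 + 5/100) = 225.75 Ω.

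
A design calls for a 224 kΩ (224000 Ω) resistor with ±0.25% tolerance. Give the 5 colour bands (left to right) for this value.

red, red, yellow, orange, blue

224000 Ω = 224 × 10^3.
2 → red
2 → red
4 → yellow
Multiplier 10^3 → orange.
±0.25% tolerance → blue.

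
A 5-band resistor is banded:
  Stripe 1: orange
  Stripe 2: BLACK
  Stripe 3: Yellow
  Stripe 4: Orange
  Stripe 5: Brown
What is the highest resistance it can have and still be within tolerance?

Orange → 3 (first significant figure)
Black → 0 (second significant figure)
Yellow → 4 (third significant figure)
Orange → ×10^3 multiplier
Brown → ±1% tolerance
304 × 1000 = 304000 Ω
Highest = 304000 × (1 + 1/100) = 307040 Ω.

307040 Ω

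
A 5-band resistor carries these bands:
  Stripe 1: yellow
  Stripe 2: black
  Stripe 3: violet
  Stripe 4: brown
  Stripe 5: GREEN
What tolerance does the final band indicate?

The last band, green, is the tolerance band.
Green corresponds to ±0.5%.

±0.5%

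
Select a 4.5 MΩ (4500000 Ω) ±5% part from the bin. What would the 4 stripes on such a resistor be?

yellow, green, green, gold

4500000 Ω = 45 × 10^5.
4 → yellow
5 → green
Multiplier 10^5 → green.
±5% tolerance → gold.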